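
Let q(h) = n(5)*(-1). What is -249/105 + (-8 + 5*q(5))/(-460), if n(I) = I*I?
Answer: -1341/644 ≈ -2.0823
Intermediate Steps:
n(I) = I**2
q(h) = -25 (q(h) = 5**2*(-1) = 25*(-1) = -25)
-249/105 + (-8 + 5*q(5))/(-460) = -249/105 + (-8 + 5*(-25))/(-460) = -249*1/105 + (-8 - 125)*(-1/460) = -83/35 - 133*(-1/460) = -83/35 + 133/460 = -1341/644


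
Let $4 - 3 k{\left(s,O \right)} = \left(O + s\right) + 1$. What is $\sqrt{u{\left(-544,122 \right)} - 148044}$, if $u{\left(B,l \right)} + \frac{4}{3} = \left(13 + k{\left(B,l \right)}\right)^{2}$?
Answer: $\frac{2 i \sqrt{279278}}{3} \approx 352.31 i$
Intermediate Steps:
$k{\left(s,O \right)} = 1 - \frac{O}{3} - \frac{s}{3}$ ($k{\left(s,O \right)} = \frac{4}{3} - \frac{\left(O + s\right) + 1}{3} = \frac{4}{3} - \frac{1 + O + s}{3} = \frac{4}{3} - \left(\frac{1}{3} + \frac{O}{3} + \frac{s}{3}\right) = 1 - \frac{O}{3} - \frac{s}{3}$)
$u{\left(B,l \right)} = - \frac{4}{3} + \left(14 - \frac{B}{3} - \frac{l}{3}\right)^{2}$ ($u{\left(B,l \right)} = - \frac{4}{3} + \left(13 - \left(-1 + \frac{B}{3} + \frac{l}{3}\right)\right)^{2} = - \frac{4}{3} + \left(14 - \frac{B}{3} - \frac{l}{3}\right)^{2}$)
$\sqrt{u{\left(-544,122 \right)} - 148044} = \sqrt{\left(- \frac{4}{3} + \frac{\left(-42 - 544 + 122\right)^{2}}{9}\right) - 148044} = \sqrt{\left(- \frac{4}{3} + \frac{\left(-464\right)^{2}}{9}\right) - 148044} = \sqrt{\left(- \frac{4}{3} + \frac{1}{9} \cdot 215296\right) - 148044} = \sqrt{\left(- \frac{4}{3} + \frac{215296}{9}\right) - 148044} = \sqrt{\frac{215284}{9} - 148044} = \sqrt{- \frac{1117112}{9}} = \frac{2 i \sqrt{279278}}{3}$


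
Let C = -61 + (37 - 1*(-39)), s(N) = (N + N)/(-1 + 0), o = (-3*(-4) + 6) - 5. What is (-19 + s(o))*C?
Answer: -675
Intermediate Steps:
o = 13 (o = (12 + 6) - 5 = 18 - 5 = 13)
s(N) = -2*N (s(N) = (2*N)/(-1) = (2*N)*(-1) = -2*N)
C = 15 (C = -61 + (37 + 39) = -61 + 76 = 15)
(-19 + s(o))*C = (-19 - 2*13)*15 = (-19 - 26)*15 = -45*15 = -675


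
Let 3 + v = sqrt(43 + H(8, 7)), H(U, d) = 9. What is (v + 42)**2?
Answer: 1573 + 156*sqrt(13) ≈ 2135.5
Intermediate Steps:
v = -3 + 2*sqrt(13) (v = -3 + sqrt(43 + 9) = -3 + sqrt(52) = -3 + 2*sqrt(13) ≈ 4.2111)
(v + 42)**2 = ((-3 + 2*sqrt(13)) + 42)**2 = (39 + 2*sqrt(13))**2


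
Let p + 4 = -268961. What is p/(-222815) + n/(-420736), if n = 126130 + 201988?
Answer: 4005364607/9374629184 ≈ 0.42726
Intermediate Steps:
p = -268965 (p = -4 - 268961 = -268965)
n = 328118
p/(-222815) + n/(-420736) = -268965/(-222815) + 328118/(-420736) = -268965*(-1/222815) + 328118*(-1/420736) = 53793/44563 - 164059/210368 = 4005364607/9374629184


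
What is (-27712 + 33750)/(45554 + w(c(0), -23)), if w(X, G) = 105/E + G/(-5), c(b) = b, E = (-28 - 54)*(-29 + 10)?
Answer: 47036020/354902019 ≈ 0.13253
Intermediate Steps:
E = 1558 (E = -82*(-19) = 1558)
w(X, G) = 105/1558 - G/5 (w(X, G) = 105/1558 + G/(-5) = 105*(1/1558) + G*(-⅕) = 105/1558 - G/5)
(-27712 + 33750)/(45554 + w(c(0), -23)) = (-27712 + 33750)/(45554 + (105/1558 - ⅕*(-23))) = 6038/(45554 + (105/1558 + 23/5)) = 6038/(45554 + 36359/7790) = 6038/(354902019/7790) = 6038*(7790/354902019) = 47036020/354902019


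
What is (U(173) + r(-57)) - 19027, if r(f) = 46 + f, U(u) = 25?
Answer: -19013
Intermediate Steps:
(U(173) + r(-57)) - 19027 = (25 + (46 - 57)) - 19027 = (25 - 11) - 19027 = 14 - 19027 = -19013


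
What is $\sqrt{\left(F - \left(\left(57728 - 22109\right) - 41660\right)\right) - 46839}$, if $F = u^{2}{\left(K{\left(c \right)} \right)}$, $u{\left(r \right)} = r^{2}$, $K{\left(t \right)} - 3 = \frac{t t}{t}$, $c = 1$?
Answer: $i \sqrt{40542} \approx 201.35 i$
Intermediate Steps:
$K{\left(t \right)} = 3 + t$ ($K{\left(t \right)} = 3 + \frac{t t}{t} = 3 + \frac{t^{2}}{t} = 3 + t$)
$F = 256$ ($F = \left(\left(3 + 1\right)^{2}\right)^{2} = \left(4^{2}\right)^{2} = 16^{2} = 256$)
$\sqrt{\left(F - \left(\left(57728 - 22109\right) - 41660\right)\right) - 46839} = \sqrt{\left(256 - \left(\left(57728 - 22109\right) - 41660\right)\right) - 46839} = \sqrt{\left(256 - \left(35619 - 41660\right)\right) - 46839} = \sqrt{\left(256 - -6041\right) - 46839} = \sqrt{\left(256 + 6041\right) - 46839} = \sqrt{6297 - 46839} = \sqrt{-40542} = i \sqrt{40542}$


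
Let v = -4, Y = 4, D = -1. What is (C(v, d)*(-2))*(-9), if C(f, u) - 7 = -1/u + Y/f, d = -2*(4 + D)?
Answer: 111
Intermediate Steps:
d = -6 (d = -2*(4 - 1) = -2*3 = -6)
C(f, u) = 7 - 1/u + 4/f (C(f, u) = 7 + (-1/u + 4/f) = 7 - 1/u + 4/f)
(C(v, d)*(-2))*(-9) = ((7 - 1/(-6) + 4/(-4))*(-2))*(-9) = ((7 - 1*(-⅙) + 4*(-¼))*(-2))*(-9) = ((7 + ⅙ - 1)*(-2))*(-9) = ((37/6)*(-2))*(-9) = -37/3*(-9) = 111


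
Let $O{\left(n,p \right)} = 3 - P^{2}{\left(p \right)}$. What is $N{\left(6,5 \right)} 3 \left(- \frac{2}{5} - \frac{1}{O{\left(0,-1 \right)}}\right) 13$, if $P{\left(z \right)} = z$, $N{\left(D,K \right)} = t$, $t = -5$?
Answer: $\frac{351}{2} \approx 175.5$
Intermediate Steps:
$N{\left(D,K \right)} = -5$
$O{\left(n,p \right)} = 3 - p^{2}$
$N{\left(6,5 \right)} 3 \left(- \frac{2}{5} - \frac{1}{O{\left(0,-1 \right)}}\right) 13 = \left(-5\right) 3 \left(- \frac{2}{5} - \frac{1}{3 - \left(-1\right)^{2}}\right) 13 = - 15 \left(\left(-2\right) \frac{1}{5} - \frac{1}{3 - 1}\right) 13 = - 15 \left(- \frac{2}{5} - \frac{1}{3 - 1}\right) 13 = - 15 \left(- \frac{2}{5} - \frac{1}{2}\right) 13 = \left(-15\right) \left(- \frac{9}{10}\right) 13 = \frac{27}{2} \cdot 13 = \frac{351}{2}$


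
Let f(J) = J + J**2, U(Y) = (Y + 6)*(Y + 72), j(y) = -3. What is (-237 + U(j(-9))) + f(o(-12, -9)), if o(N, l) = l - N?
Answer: -18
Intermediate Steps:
U(Y) = (6 + Y)*(72 + Y)
(-237 + U(j(-9))) + f(o(-12, -9)) = (-237 + (432 + (-3)**2 + 78*(-3))) + (-9 - 1*(-12))*(1 + (-9 - 1*(-12))) = (-237 + (432 + 9 - 234)) + (-9 + 12)*(1 + (-9 + 12)) = (-237 + 207) + 3*(1 + 3) = -30 + 3*4 = -30 + 12 = -18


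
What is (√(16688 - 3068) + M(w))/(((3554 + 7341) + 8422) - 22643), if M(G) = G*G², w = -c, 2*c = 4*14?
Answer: 10976/1663 - √3405/1663 ≈ 6.5650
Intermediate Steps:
c = 28 (c = (4*14)/2 = (½)*56 = 28)
w = -28 (w = -1*28 = -28)
M(G) = G³
(√(16688 - 3068) + M(w))/(((3554 + 7341) + 8422) - 22643) = (√(16688 - 3068) + (-28)³)/(((3554 + 7341) + 8422) - 22643) = (√13620 - 21952)/((10895 + 8422) - 22643) = (2*√3405 - 21952)/(19317 - 22643) = (-21952 + 2*√3405)/(-3326) = (-21952 + 2*√3405)*(-1/3326) = 10976/1663 - √3405/1663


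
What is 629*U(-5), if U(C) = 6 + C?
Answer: 629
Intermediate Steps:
629*U(-5) = 629*(6 - 5) = 629*1 = 629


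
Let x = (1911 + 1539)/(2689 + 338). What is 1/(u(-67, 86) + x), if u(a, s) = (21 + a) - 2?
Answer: -1009/47282 ≈ -0.021340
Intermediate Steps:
u(a, s) = 19 + a
x = 1150/1009 (x = 3450/3027 = 3450*(1/3027) = 1150/1009 ≈ 1.1397)
1/(u(-67, 86) + x) = 1/((19 - 67) + 1150/1009) = 1/(-48 + 1150/1009) = 1/(-47282/1009) = -1009/47282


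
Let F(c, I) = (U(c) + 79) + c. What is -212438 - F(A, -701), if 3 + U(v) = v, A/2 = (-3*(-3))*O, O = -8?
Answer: -212226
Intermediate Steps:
A = -144 (A = 2*(-3*(-3)*(-8)) = 2*(9*(-8)) = 2*(-72) = -144)
U(v) = -3 + v
F(c, I) = 76 + 2*c (F(c, I) = ((-3 + c) + 79) + c = (76 + c) + c = 76 + 2*c)
-212438 - F(A, -701) = -212438 - (76 + 2*(-144)) = -212438 - (76 - 288) = -212438 - 1*(-212) = -212438 + 212 = -212226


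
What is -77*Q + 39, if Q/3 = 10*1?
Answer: -2271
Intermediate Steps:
Q = 30 (Q = 3*(10*1) = 3*10 = 30)
-77*Q + 39 = -77*30 + 39 = -2310 + 39 = -2271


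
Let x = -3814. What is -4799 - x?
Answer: -985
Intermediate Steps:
-4799 - x = -4799 - 1*(-3814) = -4799 + 3814 = -985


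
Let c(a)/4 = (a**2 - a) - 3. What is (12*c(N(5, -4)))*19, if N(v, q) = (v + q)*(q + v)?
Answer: -2736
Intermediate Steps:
N(v, q) = (q + v)**2 (N(v, q) = (q + v)*(q + v) = (q + v)**2)
c(a) = -12 - 4*a + 4*a**2 (c(a) = 4*((a**2 - a) - 3) = 4*(-3 + a**2 - a) = -12 - 4*a + 4*a**2)
(12*c(N(5, -4)))*19 = (12*(-12 - 4*(-4 + 5)**2 + 4*((-4 + 5)**2)**2))*19 = (12*(-12 - 4*1**2 + 4*(1**2)**2))*19 = (12*(-12 - 4*1 + 4*1**2))*19 = (12*(-12 - 4 + 4*1))*19 = (12*(-12 - 4 + 4))*19 = (12*(-12))*19 = -144*19 = -2736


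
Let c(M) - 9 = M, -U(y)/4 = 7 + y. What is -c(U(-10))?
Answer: -21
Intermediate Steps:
U(y) = -28 - 4*y (U(y) = -4*(7 + y) = -28 - 4*y)
c(M) = 9 + M
-c(U(-10)) = -(9 + (-28 - 4*(-10))) = -(9 + (-28 + 40)) = -(9 + 12) = -1*21 = -21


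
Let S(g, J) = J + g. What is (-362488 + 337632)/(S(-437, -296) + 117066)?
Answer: -24856/116333 ≈ -0.21366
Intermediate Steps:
(-362488 + 337632)/(S(-437, -296) + 117066) = (-362488 + 337632)/((-296 - 437) + 117066) = -24856/(-733 + 117066) = -24856/116333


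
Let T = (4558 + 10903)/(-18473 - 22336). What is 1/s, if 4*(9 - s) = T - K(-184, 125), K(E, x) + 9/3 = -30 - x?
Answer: -163236/4963237 ≈ -0.032889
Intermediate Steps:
K(E, x) = -33 - x (K(E, x) = -3 + (-30 - x) = -33 - x)
T = -15461/40809 (T = 15461/(-40809) = 15461*(-1/40809) = -15461/40809 ≈ -0.37886)
s = -4963237/163236 (s = 9 - (-15461/40809 - (-33 - 1*125))/4 = 9 - (-15461/40809 - (-33 - 125))/4 = 9 - (-15461/40809 - 1*(-158))/4 = 9 - (-15461/40809 + 158)/4 = 9 - ¼*6432361/40809 = 9 - 6432361/163236 = -4963237/163236 ≈ -30.405)
1/s = 1/(-4963237/163236) = -163236/4963237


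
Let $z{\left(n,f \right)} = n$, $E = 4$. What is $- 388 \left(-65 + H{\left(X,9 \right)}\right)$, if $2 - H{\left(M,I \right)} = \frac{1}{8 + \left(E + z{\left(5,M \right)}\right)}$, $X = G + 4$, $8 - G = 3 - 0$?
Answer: $\frac{415936}{17} \approx 24467.0$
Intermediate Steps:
$G = 5$ ($G = 8 - \left(3 - 0\right) = 8 - \left(3 + 0\right) = 8 - 3 = 5$)
$X = 9$ ($X = 5 + 4 = 9$)
$H{\left(M,I \right)} = \frac{33}{17}$ ($H{\left(M,I \right)} = 2 - \frac{1}{8 + \left(4 + 5\right)} = 2 - \frac{1}{8 + 9} = 2 - \frac{1}{17} = \frac{33}{17}$)
$- 388 \left(-65 + H{\left(X,9 \right)}\right) = - 388 \left(-65 + \frac{33}{17}\right) = \left(-388\right) \left(- \frac{1072}{17}\right) = \frac{415936}{17}$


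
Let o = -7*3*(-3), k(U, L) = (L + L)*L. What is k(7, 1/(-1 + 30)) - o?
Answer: -52981/841 ≈ -62.998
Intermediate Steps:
k(U, L) = 2*L**2 (k(U, L) = (2*L)*L = 2*L**2)
o = 63 (o = -21*(-3) = 63)
k(7, 1/(-1 + 30)) - o = 2*(1/(-1 + 30))**2 - 1*63 = 2*(1/29)**2 - 63 = 2*(1/841) - 63 = 2/841 - 63 = -52981/841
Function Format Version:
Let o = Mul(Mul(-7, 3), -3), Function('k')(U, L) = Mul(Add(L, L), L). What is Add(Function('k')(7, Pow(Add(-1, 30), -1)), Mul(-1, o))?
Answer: Rational(-52981, 841) ≈ -62.998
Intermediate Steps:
Function('k')(U, L) = Mul(2, Pow(L, 2)) (Function('k')(U, L) = Mul(Mul(2, L), L) = Mul(2, Pow(L, 2)))
o = 63 (o = Mul(-21, -3) = 63)
Add(Function('k')(7, Pow(Add(-1, 30), -1)), Mul(-1, o)) = Add(Mul(2, Pow(Pow(Add(-1, 30), -1), 2)), Mul(-1, 63)) = Add(Mul(2, Pow(Pow(29, -1), 2)), -63) = Add(Mul(2, Pow(Rational(1, 29), 2)), -63) = Add(Mul(2, Rational(1, 841)), -63) = Add(Rational(2, 841), -63) = Rational(-52981, 841)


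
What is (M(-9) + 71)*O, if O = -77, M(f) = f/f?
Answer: -5544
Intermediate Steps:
M(f) = 1
(M(-9) + 71)*O = (1 + 71)*(-77) = 72*(-77) = -5544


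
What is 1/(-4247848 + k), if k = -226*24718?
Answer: -1/9834116 ≈ -1.0169e-7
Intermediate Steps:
k = -5586268
1/(-4247848 + k) = 1/(-4247848 - 5586268) = 1/(-9834116) = -1/9834116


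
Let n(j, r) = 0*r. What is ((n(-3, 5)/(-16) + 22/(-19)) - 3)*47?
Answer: -3713/19 ≈ -195.42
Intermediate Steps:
n(j, r) = 0
((n(-3, 5)/(-16) + 22/(-19)) - 3)*47 = ((0/(-16) + 22/(-19)) - 3)*47 = ((0*(-1/16) + 22*(-1/19)) - 3)*47 = ((0 - 22/19) - 3)*47 = (-22/19 - 3)*47 = -79/19*47 = -3713/19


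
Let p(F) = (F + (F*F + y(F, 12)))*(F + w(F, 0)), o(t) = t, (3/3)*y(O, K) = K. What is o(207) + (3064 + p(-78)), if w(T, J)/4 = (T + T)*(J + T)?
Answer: 292441963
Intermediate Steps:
y(O, K) = K
w(T, J) = 8*T*(J + T) (w(T, J) = 4*((T + T)*(J + T)) = 4*((2*T)*(J + T)) = 4*(2*T*(J + T)) = 8*T*(J + T))
p(F) = (F + 8*F²)*(12 + F + F²) (p(F) = (F + (F*F + 12))*(F + 8*F*(0 + F)) = (F + (F² + 12))*(F + 8*F*F) = (F + (12 + F²))*(F + 8*F²) = (12 + F + F²)*(F + 8*F²) = (F + 8*F²)*(12 + F + F²))
o(207) + (3064 + p(-78)) = 207 + (3064 - 78*(12 + 8*(-78)³ + 9*(-78)² + 97*(-78))) = 207 + (3064 - 78*(12 + 8*(-474552) + 9*6084 - 7566)) = 207 + (3064 - 78*(12 - 3796416 + 54756 - 7566)) = 207 + (3064 - 78*(-3749214)) = 207 + (3064 + 292438692) = 207 + 292441756 = 292441963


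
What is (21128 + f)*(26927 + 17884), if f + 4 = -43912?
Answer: -1021153068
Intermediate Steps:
f = -43916 (f = -4 - 43912 = -43916)
(21128 + f)*(26927 + 17884) = (21128 - 43916)*(26927 + 17884) = -22788*44811 = -1021153068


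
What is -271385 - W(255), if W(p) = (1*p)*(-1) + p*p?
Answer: -336155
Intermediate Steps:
W(p) = p² - p (W(p) = p*(-1) + p² = -p + p² = p² - p)
-271385 - W(255) = -271385 - 255*(-1 + 255) = -271385 - 255*254 = -271385 - 1*64770 = -271385 - 64770 = -336155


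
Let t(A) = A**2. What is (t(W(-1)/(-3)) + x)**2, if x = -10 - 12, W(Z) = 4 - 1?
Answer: 441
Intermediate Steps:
W(Z) = 3
x = -22
(t(W(-1)/(-3)) + x)**2 = ((3/(-3))**2 - 22)**2 = ((3*(-1/3))**2 - 22)**2 = ((-1)**2 - 22)**2 = (1 - 22)**2 = (-21)**2 = 441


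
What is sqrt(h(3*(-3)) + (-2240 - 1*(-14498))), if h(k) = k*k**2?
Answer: 3*sqrt(1281) ≈ 107.37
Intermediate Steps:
h(k) = k**3
sqrt(h(3*(-3)) + (-2240 - 1*(-14498))) = sqrt((3*(-3))**3 + (-2240 - 1*(-14498))) = sqrt((-9)**3 + (-2240 + 14498)) = sqrt(-729 + 12258) = sqrt(11529) = 3*sqrt(1281)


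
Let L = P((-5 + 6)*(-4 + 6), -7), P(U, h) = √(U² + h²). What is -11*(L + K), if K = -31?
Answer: 341 - 11*√53 ≈ 260.92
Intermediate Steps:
L = √53 (L = √(((-5 + 6)*(-4 + 6))² + (-7)²) = √((1*2)² + 49) = √(2² + 49) = √(4 + 49) = √53 ≈ 7.2801)
-11*(L + K) = -11*(√53 - 31) = -11*(-31 + √53) = 341 - 11*√53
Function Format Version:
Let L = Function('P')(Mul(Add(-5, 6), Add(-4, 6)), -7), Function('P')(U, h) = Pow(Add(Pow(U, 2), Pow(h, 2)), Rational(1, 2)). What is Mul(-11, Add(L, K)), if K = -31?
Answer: Add(341, Mul(-11, Pow(53, Rational(1, 2)))) ≈ 260.92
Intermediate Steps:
L = Pow(53, Rational(1, 2)) (L = Pow(Add(Pow(Mul(Add(-5, 6), Add(-4, 6)), 2), Pow(-7, 2)), Rational(1, 2)) = Pow(Add(Pow(Mul(1, 2), 2), 49), Rational(1, 2)) = Pow(Add(Pow(2, 2), 49), Rational(1, 2)) = Pow(Add(4, 49), Rational(1, 2)) = Pow(53, Rational(1, 2)) ≈ 7.2801)
Mul(-11, Add(L, K)) = Mul(-11, Add(Pow(53, Rational(1, 2)), -31)) = Mul(-11, Add(-31, Pow(53, Rational(1, 2)))) = Add(341, Mul(-11, Pow(53, Rational(1, 2))))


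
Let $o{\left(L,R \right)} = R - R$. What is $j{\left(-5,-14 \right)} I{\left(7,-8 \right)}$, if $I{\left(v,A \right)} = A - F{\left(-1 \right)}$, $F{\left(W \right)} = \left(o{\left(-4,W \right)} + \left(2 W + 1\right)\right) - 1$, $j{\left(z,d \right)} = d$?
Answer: $84$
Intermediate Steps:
$o{\left(L,R \right)} = 0$
$F{\left(W \right)} = 2 W$ ($F{\left(W \right)} = \left(0 + \left(2 W + 1\right)\right) - 1 = \left(0 + \left(1 + 2 W\right)\right) - 1 = \left(1 + 2 W\right) - 1 = 2 W$)
$I{\left(v,A \right)} = 2 + A$ ($I{\left(v,A \right)} = A - 2 \left(-1\right) = A - -2 = A + 2 = 2 + A$)
$j{\left(-5,-14 \right)} I{\left(7,-8 \right)} = - 14 \left(2 - 8\right) = \left(-14\right) \left(-6\right) = 84$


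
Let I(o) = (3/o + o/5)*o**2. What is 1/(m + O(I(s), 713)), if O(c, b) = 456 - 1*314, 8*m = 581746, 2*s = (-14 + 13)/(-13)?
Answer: 4/291441 ≈ 1.3725e-5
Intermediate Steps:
s = 1/26 (s = ((-14 + 13)/(-13))/2 = (-1*(-1/13))/2 = (1/2)*(1/13) = 1/26 ≈ 0.038462)
m = 290873/4 (m = (1/8)*581746 = 290873/4 ≈ 72718.)
I(o) = o**2*(3/o + o/5) (I(o) = (3/o + o*(1/5))*o**2 = (3/o + o/5)*o**2 = o**2*(3/o + o/5))
O(c, b) = 142 (O(c, b) = 456 - 314 = 142)
1/(m + O(I(s), 713)) = 1/(290873/4 + 142) = 1/(291441/4) = 4/291441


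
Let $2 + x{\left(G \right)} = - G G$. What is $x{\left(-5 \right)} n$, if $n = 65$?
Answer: $-1755$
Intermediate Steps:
$x{\left(G \right)} = -2 - G^{2}$ ($x{\left(G \right)} = -2 + - G G = -2 - G^{2}$)
$x{\left(-5 \right)} n = \left(-2 - \left(-5\right)^{2}\right) 65 = \left(-2 - 25\right) 65 = \left(-27\right) 65 = -1755$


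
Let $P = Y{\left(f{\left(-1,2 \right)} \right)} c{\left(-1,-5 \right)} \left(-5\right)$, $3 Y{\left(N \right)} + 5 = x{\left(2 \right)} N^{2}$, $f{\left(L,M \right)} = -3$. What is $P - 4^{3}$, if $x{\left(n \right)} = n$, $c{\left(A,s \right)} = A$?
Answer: $- \frac{127}{3} \approx -42.333$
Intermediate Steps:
$Y{\left(N \right)} = - \frac{5}{3} + \frac{2 N^{2}}{3}$
$P = \frac{65}{3}$ ($P = \left(- \frac{5}{3} + \frac{2 \left(-3\right)^{2}}{3}\right) \left(-1\right) \left(-5\right) = \left(- \frac{5}{3} + \frac{2}{3} \cdot 9\right) \left(-1\right) \left(-5\right) = \left(- \frac{5}{3} + 6\right) \left(-1\right) \left(-5\right) = \frac{13}{3} \left(-1\right) \left(-5\right) = \left(- \frac{13}{3}\right) \left(-5\right) = \frac{65}{3} \approx 21.667$)
$P - 4^{3} = \frac{65}{3} - 4^{3} = \frac{65}{3} - 64 = - \frac{127}{3}$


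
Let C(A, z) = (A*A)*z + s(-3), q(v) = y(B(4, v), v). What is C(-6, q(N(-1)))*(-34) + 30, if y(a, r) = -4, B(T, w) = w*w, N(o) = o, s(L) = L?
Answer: 5028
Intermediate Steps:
B(T, w) = w²
q(v) = -4
C(A, z) = -3 + z*A² (C(A, z) = (A*A)*z - 3 = A²*z - 3 = z*A² - 3 = -3 + z*A²)
C(-6, q(N(-1)))*(-34) + 30 = (-3 - 4*(-6)²)*(-34) + 30 = (-3 - 4*36)*(-34) + 30 = (-3 - 144)*(-34) + 30 = -147*(-34) + 30 = 4998 + 30 = 5028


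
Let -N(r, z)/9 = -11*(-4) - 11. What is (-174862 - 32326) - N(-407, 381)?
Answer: -206891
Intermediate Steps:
N(r, z) = -297 (N(r, z) = -9*(-11*(-4) - 11) = -9*(44 - 11) = -9*33 = -297)
(-174862 - 32326) - N(-407, 381) = (-174862 - 32326) - 1*(-297) = -207188 + 297 = -206891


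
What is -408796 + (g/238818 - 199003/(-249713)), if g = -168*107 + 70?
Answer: -12189449268442394/29817979617 ≈ -4.0880e+5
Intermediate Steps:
g = -17906 (g = -17976 + 70 = -17906)
-408796 + (g/238818 - 199003/(-249713)) = -408796 + (-17906/238818 - 199003/(-249713)) = -408796 + (-17906*1/238818 - 199003*(-1/249713)) = -408796 + (-8953/119409 + 199003/249713) = -408796 + 21527068738/29817979617 = -12189449268442394/29817979617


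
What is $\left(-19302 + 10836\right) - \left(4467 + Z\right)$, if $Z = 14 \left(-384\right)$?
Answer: $-7557$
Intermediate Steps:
$Z = -5376$
$\left(-19302 + 10836\right) - \left(4467 + Z\right) = \left(-19302 + 10836\right) - -909 = -8466 + \left(-4467 + 5376\right) = -8466 + 909 = -7557$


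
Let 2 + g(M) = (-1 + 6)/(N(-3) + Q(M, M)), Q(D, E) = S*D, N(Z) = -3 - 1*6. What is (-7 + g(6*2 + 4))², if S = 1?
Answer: 3364/49 ≈ 68.653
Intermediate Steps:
N(Z) = -9 (N(Z) = -3 - 6 = -9)
Q(D, E) = D (Q(D, E) = 1*D = D)
g(M) = -2 + 5/(-9 + M) (g(M) = -2 + (-1 + 6)/(-9 + M) = -2 + 5/(-9 + M))
(-7 + g(6*2 + 4))² = (-7 + (23 - 2*(6*2 + 4))/(-9 + (6*2 + 4)))² = (-7 + (23 - 2*(12 + 4))/(-9 + (12 + 4)))² = (-7 + (23 - 2*16)/(-9 + 16))² = (-7 + (23 - 32)/7)² = (-7 + (⅐)*(-9))² = (-7 - 9/7)² = (-58/7)² = 3364/49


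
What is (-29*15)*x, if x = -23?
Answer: 10005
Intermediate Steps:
(-29*15)*x = -29*15*(-23) = -435*(-23) = 10005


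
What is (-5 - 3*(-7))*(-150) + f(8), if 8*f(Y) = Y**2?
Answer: -2392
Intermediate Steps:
f(Y) = Y**2/8
(-5 - 3*(-7))*(-150) + f(8) = (-5 - 3*(-7))*(-150) + (1/8)*8**2 = (-5 + 21)*(-150) + (1/8)*64 = 16*(-150) + 8 = -2400 + 8 = -2392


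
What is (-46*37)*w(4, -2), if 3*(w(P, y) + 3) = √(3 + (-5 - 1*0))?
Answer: 5106 - 1702*I*√2/3 ≈ 5106.0 - 802.33*I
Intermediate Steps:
w(P, y) = -3 + I*√2/3 (w(P, y) = -3 + √(3 + (-5 - 1*0))/3 = -3 + √(3 + (-5 + 0))/3 = -3 + √(3 - 5)/3 = -3 + √(-2)/3 = -3 + (I*√2)/3 = -3 + I*√2/3)
(-46*37)*w(4, -2) = (-46*37)*(-3 + I*√2/3) = -1702*(-3 + I*√2/3) = 5106 - 1702*I*√2/3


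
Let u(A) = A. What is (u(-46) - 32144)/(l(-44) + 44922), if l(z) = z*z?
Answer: -16095/23429 ≈ -0.68697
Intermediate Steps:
l(z) = z**2
(u(-46) - 32144)/(l(-44) + 44922) = (-46 - 32144)/((-44)**2 + 44922) = -32190/(1936 + 44922) = -32190/46858 = -32190*1/46858 = -16095/23429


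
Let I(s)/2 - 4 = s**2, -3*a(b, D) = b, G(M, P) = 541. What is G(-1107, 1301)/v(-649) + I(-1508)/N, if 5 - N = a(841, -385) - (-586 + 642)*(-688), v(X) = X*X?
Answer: -718372028270/6040443541 ≈ -118.93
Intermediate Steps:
a(b, D) = -b/3
v(X) = X**2
N = -114728/3 (N = 5 - (-1/3*841 - (-586 + 642)*(-688)) = 5 - (-841/3 - 56*(-688)) = 5 - (-841/3 - 1*(-38528)) = 5 - (-841/3 + 38528) = 5 - 1*114743/3 = 5 - 114743/3 = -114728/3 ≈ -38243.)
I(s) = 8 + 2*s**2
G(-1107, 1301)/v(-649) + I(-1508)/N = 541/((-649)**2) + (8 + 2*(-1508)**2)/(-114728/3) = 541/421201 + (8 + 2*2274064)*(-3/114728) = 541*(1/421201) + (8 + 4548128)*(-3/114728) = 541/421201 + 4548136*(-3/114728) = 541/421201 - 1705551/14341 = -718372028270/6040443541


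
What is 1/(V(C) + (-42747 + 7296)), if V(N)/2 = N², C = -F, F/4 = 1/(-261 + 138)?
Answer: -15129/536338147 ≈ -2.8208e-5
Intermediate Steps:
F = -4/123 (F = 4/(-261 + 138) = 4/(-123) = 4*(-1/123) = -4/123 ≈ -0.032520)
C = 4/123 (C = -1*(-4/123) = 4/123 ≈ 0.032520)
V(N) = 2*N²
1/(V(C) + (-42747 + 7296)) = 1/(2*(4/123)² + (-42747 + 7296)) = 1/(2*(16/15129) - 35451) = 1/(32/15129 - 35451) = 1/(-536338147/15129) = -15129/536338147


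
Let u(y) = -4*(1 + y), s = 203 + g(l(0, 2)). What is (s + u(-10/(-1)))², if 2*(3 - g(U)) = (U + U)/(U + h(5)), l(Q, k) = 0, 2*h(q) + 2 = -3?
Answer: 26244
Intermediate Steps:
h(q) = -5/2 (h(q) = -1 + (½)*(-3) = -1 - 3/2 = -5/2)
g(U) = 3 - U/(-5/2 + U) (g(U) = 3 - (U + U)/(2*(U - 5/2)) = 3 - 2*U/(2*(-5/2 + U)) = 3 - U/(-5/2 + U))
s = 206 (s = 203 + (-15 + 4*0)/(-5 + 2*0) = 203 + (-15 + 0)/(-5 + 0) = 203 - 15/(-5) = 203 - ⅕*(-15) = 203 + 3 = 206)
u(y) = -4 - 4*y
(s + u(-10/(-1)))² = (206 + (-4 - (-40)/(-1)))² = (206 + (-4 - (-40)*(-1)))² = (206 + (-4 - 4*10))² = (206 + (-4 - 40))² = (206 - 44)² = 162² = 26244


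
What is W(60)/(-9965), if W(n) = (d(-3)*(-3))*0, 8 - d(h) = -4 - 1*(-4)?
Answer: 0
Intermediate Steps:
d(h) = 8 (d(h) = 8 - (-4 - 1*(-4)) = 8 - (-4 + 4) = 8 - 1*0 = 8 + 0 = 8)
W(n) = 0 (W(n) = (8*(-3))*0 = -24*0 = 0)
W(60)/(-9965) = 0/(-9965) = 0*(-1/9965) = 0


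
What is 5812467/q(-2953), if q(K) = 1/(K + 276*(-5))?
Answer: -25185419511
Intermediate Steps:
q(K) = 1/(-1380 + K) (q(K) = 1/(K - 1380) = 1/(-1380 + K))
5812467/q(-2953) = 5812467/(1/(-1380 - 2953)) = 5812467/(1/(-4333)) = 5812467/(-1/4333) = 5812467*(-4333) = -25185419511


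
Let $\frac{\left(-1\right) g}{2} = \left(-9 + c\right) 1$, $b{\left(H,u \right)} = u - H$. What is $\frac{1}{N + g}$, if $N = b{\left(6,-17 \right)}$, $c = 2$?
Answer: $- \frac{1}{9} \approx -0.11111$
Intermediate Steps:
$N = -23$ ($N = -17 - 6 = -23$)
$g = 14$ ($g = - 2 \left(-9 + 2\right) 1 = - 2 \left(\left(-7\right) 1\right) = \left(-2\right) \left(-7\right) = 14$)
$\frac{1}{N + g} = \frac{1}{-23 + 14} = \frac{1}{-9} = - \frac{1}{9}$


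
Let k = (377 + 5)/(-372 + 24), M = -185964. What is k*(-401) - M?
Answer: 32434327/174 ≈ 1.8640e+5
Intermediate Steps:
k = -191/174 (k = 382/(-348) = 382*(-1/348) = -191/174 ≈ -1.0977)
k*(-401) - M = -191/174*(-401) - 1*(-185964) = 76591/174 + 185964 = 32434327/174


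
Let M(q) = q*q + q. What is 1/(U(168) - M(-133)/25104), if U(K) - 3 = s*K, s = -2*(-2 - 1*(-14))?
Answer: -2092/8430131 ≈ -0.00024816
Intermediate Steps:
M(q) = q + q**2 (M(q) = q**2 + q = q + q**2)
s = -24 (s = -2*(-2 + 14) = -2*12 = -24)
U(K) = 3 - 24*K
1/(U(168) - M(-133)/25104) = 1/((3 - 24*168) - (-133*(1 - 133))/25104) = 1/((3 - 4032) - (-133*(-132))/25104) = 1/(-4029 - 17556/25104) = 1/(-4029 - 1*1463/2092) = 1/(-4029 - 1463/2092) = 1/(-8430131/2092) = -2092/8430131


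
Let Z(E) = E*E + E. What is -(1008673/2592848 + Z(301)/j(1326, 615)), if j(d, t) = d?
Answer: -118516284647/1719058224 ≈ -68.943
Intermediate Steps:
Z(E) = E + E² (Z(E) = E² + E = E + E²)
-(1008673/2592848 + Z(301)/j(1326, 615)) = -(1008673/2592848 + (301*(1 + 301))/1326) = -(1008673*(1/2592848) + (301*302)*(1/1326)) = -(1008673/2592848 + 90902*(1/1326)) = -(1008673/2592848 + 45451/663) = -1*118516284647/1719058224 = -118516284647/1719058224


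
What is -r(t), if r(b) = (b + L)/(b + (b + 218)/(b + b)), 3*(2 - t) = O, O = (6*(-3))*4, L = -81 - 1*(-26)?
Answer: 377/399 ≈ 0.94486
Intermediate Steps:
L = -55 (L = -81 + 26 = -55)
O = -72 (O = -18*4 = -72)
t = 26 (t = 2 - 1/3*(-72) = 2 + 24 = 26)
r(b) = (-55 + b)/(b + (218 + b)/(2*b)) (r(b) = (b - 55)/(b + (b + 218)/(b + b)) = (-55 + b)/(b + (218 + b)/((2*b))) = (-55 + b)/(b + (218 + b)*(1/(2*b))) = (-55 + b)/(b + (218 + b)/(2*b)))
-r(t) = -2*26*(-55 + 26)/(218 + 26 + 2*26**2) = -2*26*(-29)/(218 + 26 + 2*676) = -2*26*(-29)/(218 + 26 + 1352) = -2*26*(-29)/1596 = -1*(-377/399) = 377/399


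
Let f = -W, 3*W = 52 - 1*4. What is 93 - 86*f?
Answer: 1469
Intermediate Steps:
W = 16 (W = (52 - 1*4)/3 = (52 - 4)/3 = (1/3)*48 = 16)
f = -16 (f = -1*16 = -16)
93 - 86*f = 93 - 86*(-16) = 93 + 1376 = 1469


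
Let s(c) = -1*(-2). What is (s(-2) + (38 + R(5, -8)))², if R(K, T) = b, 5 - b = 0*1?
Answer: 2025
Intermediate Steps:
b = 5 (b = 5 - 0 = 5 - 1*0 = 5 + 0 = 5)
R(K, T) = 5
s(c) = 2
(s(-2) + (38 + R(5, -8)))² = (2 + (38 + 5))² = (2 + 43)² = 45² = 2025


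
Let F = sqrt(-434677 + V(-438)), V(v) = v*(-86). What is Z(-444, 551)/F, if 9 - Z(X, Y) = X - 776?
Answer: -1229*I*sqrt(397009)/397009 ≈ -1.9505*I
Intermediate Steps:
Z(X, Y) = 785 - X (Z(X, Y) = 9 - (X - 776) = 9 - (-776 + X) = 9 + (776 - X) = 785 - X)
V(v) = -86*v
F = I*sqrt(397009) (F = sqrt(-434677 - 86*(-438)) = sqrt(-434677 + 37668) = sqrt(-397009) = I*sqrt(397009) ≈ 630.09*I)
Z(-444, 551)/F = (785 - 1*(-444))/((I*sqrt(397009))) = (785 + 444)*(-I*sqrt(397009)/397009) = 1229*(-I*sqrt(397009)/397009) = -1229*I*sqrt(397009)/397009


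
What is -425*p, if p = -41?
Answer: 17425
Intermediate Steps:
-425*p = -425*(-41) = 17425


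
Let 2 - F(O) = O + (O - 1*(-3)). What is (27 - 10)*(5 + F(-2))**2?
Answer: 1088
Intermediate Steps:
F(O) = -1 - 2*O (F(O) = 2 - (O + (O - 1*(-3))) = 2 - (O + (O + 3)) = 2 - (O + (3 + O)) = 2 - (3 + 2*O) = 2 + (-3 - 2*O) = -1 - 2*O)
(27 - 10)*(5 + F(-2))**2 = (27 - 10)*(5 + (-1 - 2*(-2)))**2 = 17*(5 + (-1 + 4))**2 = 17*(5 + 3)**2 = 17*8**2 = 17*64 = 1088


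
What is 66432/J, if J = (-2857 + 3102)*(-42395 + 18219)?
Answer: -4152/370195 ≈ -0.011216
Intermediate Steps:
J = -5923120 (J = 245*(-24176) = -5923120)
66432/J = 66432/(-5923120) = 66432*(-1/5923120) = -4152/370195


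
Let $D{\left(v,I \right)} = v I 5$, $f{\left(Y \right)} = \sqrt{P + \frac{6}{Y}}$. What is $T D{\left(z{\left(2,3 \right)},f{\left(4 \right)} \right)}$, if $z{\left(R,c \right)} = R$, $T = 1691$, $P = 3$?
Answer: $25365 \sqrt{2} \approx 35872.0$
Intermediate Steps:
$f{\left(Y \right)} = \sqrt{3 + \frac{6}{Y}}$
$D{\left(v,I \right)} = 5 I v$ ($D{\left(v,I \right)} = I v 5 = 5 I v$)
$T D{\left(z{\left(2,3 \right)},f{\left(4 \right)} \right)} = 1691 \cdot 5 \sqrt{3 + \frac{6}{4}} \cdot 2 = 1691 \cdot 5 \sqrt{3 + 6 \cdot \frac{1}{4}} \cdot 2 = 1691 \cdot 5 \sqrt{3 + \frac{3}{2}} \cdot 2 = 1691 \cdot 5 \sqrt{\frac{9}{2}} \cdot 2 = 1691 \cdot 5 \frac{3 \sqrt{2}}{2} \cdot 2 = 1691 \cdot 15 \sqrt{2} = 25365 \sqrt{2}$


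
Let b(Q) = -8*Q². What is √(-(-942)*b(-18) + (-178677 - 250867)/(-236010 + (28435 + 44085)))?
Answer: 2*I*√4078944890046115/81745 ≈ 1562.6*I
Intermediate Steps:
√(-(-942)*b(-18) + (-178677 - 250867)/(-236010 + (28435 + 44085))) = √(-(-942)*(-8*(-18)²) + (-178677 - 250867)/(-236010 + (28435 + 44085))) = √(-(-942)*(-8*324) - 429544/(-236010 + 72520)) = √(-(-942)*(-2592) - 429544/(-163490)) = √(-942*2592 - 429544*(-1/163490)) = √(-2441664 + 214772/81745) = √(-199593608908/81745) = 2*I*√4078944890046115/81745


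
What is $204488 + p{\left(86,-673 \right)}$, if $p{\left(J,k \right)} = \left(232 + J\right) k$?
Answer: $-9526$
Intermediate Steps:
$p{\left(J,k \right)} = k \left(232 + J\right)$
$204488 + p{\left(86,-673 \right)} = 204488 - 673 \left(232 + 86\right) = 204488 - 214014 = -9526$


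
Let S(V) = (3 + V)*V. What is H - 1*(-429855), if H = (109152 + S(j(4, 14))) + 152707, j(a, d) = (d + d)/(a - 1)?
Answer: 6226462/9 ≈ 6.9183e+5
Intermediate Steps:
j(a, d) = 2*d/(-1 + a) (j(a, d) = (2*d)/(-1 + a) = 2*d/(-1 + a))
S(V) = V*(3 + V)
H = 2357767/9 (H = (109152 + (2*14/(-1 + 4))*(3 + 2*14/(-1 + 4))) + 152707 = (109152 + (2*14/3)*(3 + 2*14/3)) + 152707 = (109152 + (2*14*(⅓))*(3 + 2*14*(⅓))) + 152707 = (109152 + 28*(3 + 28/3)/3) + 152707 = (109152 + (28/3)*(37/3)) + 152707 = (109152 + 1036/9) + 152707 = 983404/9 + 152707 = 2357767/9 ≈ 2.6197e+5)
H - 1*(-429855) = 2357767/9 - 1*(-429855) = 2357767/9 + 429855 = 6226462/9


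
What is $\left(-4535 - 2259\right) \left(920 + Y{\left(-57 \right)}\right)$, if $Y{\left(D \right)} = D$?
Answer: $-5863222$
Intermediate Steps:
$\left(-4535 - 2259\right) \left(920 + Y{\left(-57 \right)}\right) = \left(-4535 - 2259\right) \left(920 - 57\right) = \left(-6794\right) 863 = -5863222$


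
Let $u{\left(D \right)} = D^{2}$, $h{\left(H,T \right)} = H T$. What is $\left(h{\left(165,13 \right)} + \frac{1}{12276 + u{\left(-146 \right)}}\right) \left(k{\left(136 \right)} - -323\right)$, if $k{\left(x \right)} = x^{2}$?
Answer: $\frac{79764708987}{1976} \approx 4.0367 \cdot 10^{7}$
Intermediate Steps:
$\left(h{\left(165,13 \right)} + \frac{1}{12276 + u{\left(-146 \right)}}\right) \left(k{\left(136 \right)} - -323\right) = \left(165 \cdot 13 + \frac{1}{12276 + \left(-146\right)^{2}}\right) \left(136^{2} - -323\right) = \left(2145 + \frac{1}{12276 + 21316}\right) \left(18496 + \left(\left(-24 - 1645\right) + 1992\right)\right) = \left(2145 + \frac{1}{33592}\right) \left(18496 + \left(-1669 + 1992\right)\right) = \left(2145 + \frac{1}{33592}\right) \left(18496 + 323\right) = \frac{72054841}{33592} \cdot 18819 = \frac{79764708987}{1976}$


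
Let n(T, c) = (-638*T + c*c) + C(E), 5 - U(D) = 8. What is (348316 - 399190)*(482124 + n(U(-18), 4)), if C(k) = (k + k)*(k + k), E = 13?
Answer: -24660154020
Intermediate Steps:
C(k) = 4*k**2 (C(k) = (2*k)*(2*k) = 4*k**2)
U(D) = -3 (U(D) = 5 - 1*8 = 5 - 8 = -3)
n(T, c) = 676 + c**2 - 638*T (n(T, c) = (-638*T + c*c) + 4*13**2 = (-638*T + c**2) + 4*169 = (c**2 - 638*T) + 676 = 676 + c**2 - 638*T)
(348316 - 399190)*(482124 + n(U(-18), 4)) = (348316 - 399190)*(482124 + (676 + 4**2 - 638*(-3))) = -50874*(482124 + (676 + 16 + 1914)) = -50874*(482124 + 2606) = -50874*484730 = -24660154020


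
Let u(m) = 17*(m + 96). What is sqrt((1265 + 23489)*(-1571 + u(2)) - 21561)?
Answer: sqrt(2330069) ≈ 1526.5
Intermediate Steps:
u(m) = 1632 + 17*m (u(m) = 17*(96 + m) = 1632 + 17*m)
sqrt((1265 + 23489)*(-1571 + u(2)) - 21561) = sqrt((1265 + 23489)*(-1571 + (1632 + 17*2)) - 21561) = sqrt(24754*(-1571 + (1632 + 34)) - 21561) = sqrt(24754*(-1571 + 1666) - 21561) = sqrt(24754*95 - 21561) = sqrt(2351630 - 21561) = sqrt(2330069)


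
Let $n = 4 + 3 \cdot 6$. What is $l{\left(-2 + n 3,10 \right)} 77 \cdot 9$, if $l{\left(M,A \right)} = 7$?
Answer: $4851$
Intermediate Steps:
$n = 22$ ($n = 4 + 18 = 22$)
$l{\left(-2 + n 3,10 \right)} 77 \cdot 9 = 7 \cdot 77 \cdot 9 = 539 \cdot 9 = 4851$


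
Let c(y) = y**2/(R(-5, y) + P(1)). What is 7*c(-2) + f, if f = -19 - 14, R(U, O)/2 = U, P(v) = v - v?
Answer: -179/5 ≈ -35.800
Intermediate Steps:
P(v) = 0
R(U, O) = 2*U
f = -33
c(y) = -y**2/10 (c(y) = y**2/(2*(-5) + 0) = y**2/(-10 + 0) = y**2/(-10) = -y**2/10)
7*c(-2) + f = 7*(-1/10*(-2)**2) - 33 = 7*(-1/10*4) - 33 = 7*(-2/5) - 33 = -14/5 - 33 = -179/5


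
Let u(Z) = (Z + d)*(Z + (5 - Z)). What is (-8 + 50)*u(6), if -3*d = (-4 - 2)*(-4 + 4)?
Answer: 1260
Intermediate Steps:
d = 0 (d = -(-4 - 2)*(-4 + 4)/3 = -(-2)*0 = -⅓*0 = 0)
u(Z) = 5*Z (u(Z) = (Z + 0)*(Z + (5 - Z)) = Z*5 = 5*Z)
(-8 + 50)*u(6) = (-8 + 50)*(5*6) = 42*30 = 1260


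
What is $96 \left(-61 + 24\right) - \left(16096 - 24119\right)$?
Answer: $4471$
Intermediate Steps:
$96 \left(-61 + 24\right) - \left(16096 - 24119\right) = 96 \left(-37\right) - \left(16096 - 24119\right) = -3552 - -8023 = -3552 + 8023 = 4471$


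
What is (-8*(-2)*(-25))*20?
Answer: -8000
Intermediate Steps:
(-8*(-2)*(-25))*20 = (16*(-25))*20 = -400*20 = -8000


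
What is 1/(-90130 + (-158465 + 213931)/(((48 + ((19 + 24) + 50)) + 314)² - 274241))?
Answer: -33608/3029116773 ≈ -1.1095e-5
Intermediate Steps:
1/(-90130 + (-158465 + 213931)/(((48 + ((19 + 24) + 50)) + 314)² - 274241)) = 1/(-90130 + 55466/(((48 + (43 + 50)) + 314)² - 274241)) = 1/(-90130 + 55466/(((48 + 93) + 314)² - 274241)) = 1/(-90130 + 55466/((141 + 314)² - 274241)) = 1/(-90130 + 55466/(455² - 274241)) = 1/(-90130 + 55466/(207025 - 274241)) = 1/(-90130 + 55466/(-67216)) = 1/(-90130 + 55466*(-1/67216)) = 1/(-90130 - 27733/33608) = 1/(-3029116773/33608) = -33608/3029116773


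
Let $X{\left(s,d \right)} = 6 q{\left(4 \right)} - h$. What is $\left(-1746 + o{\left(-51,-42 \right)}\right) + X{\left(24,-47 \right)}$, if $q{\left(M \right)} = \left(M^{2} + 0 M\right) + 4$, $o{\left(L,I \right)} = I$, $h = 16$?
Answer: $-1684$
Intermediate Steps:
$q{\left(M \right)} = 4 + M^{2}$ ($q{\left(M \right)} = \left(M^{2} + 0\right) + 4 = M^{2} + 4 = 4 + M^{2}$)
$X{\left(s,d \right)} = 104$ ($X{\left(s,d \right)} = 6 \left(4 + 4^{2}\right) - 16 = 6 \left(4 + 16\right) - 16 = 6 \cdot 20 - 16 = 120 - 16 = 104$)
$\left(-1746 + o{\left(-51,-42 \right)}\right) + X{\left(24,-47 \right)} = \left(-1746 - 42\right) + 104 = -1788 + 104 = -1684$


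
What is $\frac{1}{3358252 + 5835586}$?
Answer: $\frac{1}{9193838} \approx 1.0877 \cdot 10^{-7}$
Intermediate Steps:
$\frac{1}{3358252 + 5835586} = \frac{1}{9193838}$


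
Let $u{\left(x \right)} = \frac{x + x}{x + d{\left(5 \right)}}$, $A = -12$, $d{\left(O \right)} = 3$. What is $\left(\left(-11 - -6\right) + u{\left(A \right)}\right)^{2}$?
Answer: $\frac{49}{9} \approx 5.4444$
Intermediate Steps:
$u{\left(x \right)} = \frac{2 x}{3 + x}$ ($u{\left(x \right)} = \frac{x + x}{x + 3} = \frac{2 x}{3 + x}$)
$\left(\left(-11 - -6\right) + u{\left(A \right)}\right)^{2} = \left(\left(-11 - -6\right) + 2 \left(-12\right) \frac{1}{3 - 12}\right)^{2} = \left(\left(-11 + 6\right) + 2 \left(-12\right) \frac{1}{-9}\right)^{2} = \left(-5 + 2 \left(-12\right) \left(- \frac{1}{9}\right)\right)^{2} = \left(-5 + \frac{8}{3}\right)^{2} = \left(- \frac{7}{3}\right)^{2} = \frac{49}{9}$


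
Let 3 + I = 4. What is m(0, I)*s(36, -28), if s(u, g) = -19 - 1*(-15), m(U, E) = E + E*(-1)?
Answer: 0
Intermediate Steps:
I = 1 (I = -3 + 4 = 1)
m(U, E) = 0 (m(U, E) = E - E = 0)
s(u, g) = -4 (s(u, g) = -19 + 15 = -4)
m(0, I)*s(36, -28) = 0*(-4) = 0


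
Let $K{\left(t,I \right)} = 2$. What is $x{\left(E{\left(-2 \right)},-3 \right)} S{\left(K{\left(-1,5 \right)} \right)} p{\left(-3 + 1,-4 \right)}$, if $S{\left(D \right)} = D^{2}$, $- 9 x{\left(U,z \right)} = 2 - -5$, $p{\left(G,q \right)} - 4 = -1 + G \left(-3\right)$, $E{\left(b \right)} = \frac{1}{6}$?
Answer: $-28$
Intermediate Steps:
$E{\left(b \right)} = \frac{1}{6}$
$p{\left(G,q \right)} = 3 - 3 G$ ($p{\left(G,q \right)} = 4 + \left(-1 + G \left(-3\right)\right) = 4 - \left(1 + 3 G\right) = 3 - 3 G$)
$x{\left(U,z \right)} = - \frac{7}{9}$ ($x{\left(U,z \right)} = - \frac{2 - -5}{9} = - \frac{2 + 5}{9} = \left(- \frac{1}{9}\right) 7 = - \frac{7}{9}$)
$x{\left(E{\left(-2 \right)},-3 \right)} S{\left(K{\left(-1,5 \right)} \right)} p{\left(-3 + 1,-4 \right)} = - \frac{7 \cdot 2^{2}}{9} \left(3 - 3 \left(-3 + 1\right)\right) = \left(- \frac{7}{9}\right) 4 \left(3 - -6\right) = - \frac{28 \left(3 + 6\right)}{9} = \left(- \frac{28}{9}\right) 9 = -28$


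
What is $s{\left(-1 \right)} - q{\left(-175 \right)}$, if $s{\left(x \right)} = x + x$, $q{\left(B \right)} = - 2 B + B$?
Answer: $-177$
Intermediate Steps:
$q{\left(B \right)} = - B$
$s{\left(x \right)} = 2 x$
$s{\left(-1 \right)} - q{\left(-175 \right)} = 2 \left(-1\right) - \left(-1\right) \left(-175\right) = -2 - 175 = -177$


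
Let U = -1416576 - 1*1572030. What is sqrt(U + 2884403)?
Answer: I*sqrt(104203) ≈ 322.8*I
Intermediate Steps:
U = -2988606 (U = -1416576 - 1572030 = -2988606)
sqrt(U + 2884403) = sqrt(-2988606 + 2884403) = sqrt(-104203) = I*sqrt(104203)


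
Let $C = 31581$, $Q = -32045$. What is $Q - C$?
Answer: $-63626$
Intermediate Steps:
$Q - C = -32045 - 31581 = -63626$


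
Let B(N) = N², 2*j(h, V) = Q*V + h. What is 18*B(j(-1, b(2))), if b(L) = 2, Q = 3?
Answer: 225/2 ≈ 112.50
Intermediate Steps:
j(h, V) = h/2 + 3*V/2 (j(h, V) = (3*V + h)/2 = (h + 3*V)/2 = h/2 + 3*V/2)
18*B(j(-1, b(2))) = 18*((½)*(-1) + (3/2)*2)² = 18*(-½ + 3)² = 18*(5/2)² = 18*(25/4) = 225/2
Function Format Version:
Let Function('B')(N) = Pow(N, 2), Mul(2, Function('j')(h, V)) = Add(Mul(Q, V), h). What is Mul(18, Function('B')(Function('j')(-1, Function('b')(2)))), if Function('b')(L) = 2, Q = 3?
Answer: Rational(225, 2) ≈ 112.50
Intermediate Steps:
Function('j')(h, V) = Add(Mul(Rational(1, 2), h), Mul(Rational(3, 2), V)) (Function('j')(h, V) = Mul(Rational(1, 2), Add(Mul(3, V), h)) = Mul(Rational(1, 2), Add(h, Mul(3, V))) = Add(Mul(Rational(1, 2), h), Mul(Rational(3, 2), V)))
Mul(18, Function('B')(Function('j')(-1, Function('b')(2)))) = Mul(18, Pow(Add(Mul(Rational(1, 2), -1), Mul(Rational(3, 2), 2)), 2)) = Mul(18, Pow(Add(Rational(-1, 2), 3), 2)) = Mul(18, Pow(Rational(5, 2), 2)) = Mul(18, Rational(25, 4)) = Rational(225, 2)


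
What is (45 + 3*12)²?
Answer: 6561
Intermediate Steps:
(45 + 3*12)² = (45 + 36)² = 81² = 6561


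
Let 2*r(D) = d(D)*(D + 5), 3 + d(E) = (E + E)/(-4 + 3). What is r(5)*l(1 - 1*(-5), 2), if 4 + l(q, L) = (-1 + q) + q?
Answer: -455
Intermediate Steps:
l(q, L) = -5 + 2*q (l(q, L) = -4 + ((-1 + q) + q) = -4 + (-1 + 2*q) = -5 + 2*q)
d(E) = -3 - 2*E (d(E) = -3 + (E + E)/(-4 + 3) = -3 + (2*E)/(-1) = -3 + (2*E)*(-1) = -3 - 2*E)
r(D) = (-3 - 2*D)*(5 + D)/2 (r(D) = ((-3 - 2*D)*(D + 5))/2 = ((-3 - 2*D)*(5 + D))/2 = (-3 - 2*D)*(5 + D)/2)
r(5)*l(1 - 1*(-5), 2) = (-(3 + 2*5)*(5 + 5)/2)*(-5 + 2*(1 - 1*(-5))) = (-1/2*(3 + 10)*10)*(-5 + 2*(1 + 5)) = (-1/2*13*10)*(-5 + 2*6) = -65*(-5 + 12) = -65*7 = -455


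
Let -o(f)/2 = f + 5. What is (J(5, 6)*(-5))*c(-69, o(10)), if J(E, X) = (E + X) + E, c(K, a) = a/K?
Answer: -800/23 ≈ -34.783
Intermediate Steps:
o(f) = -10 - 2*f (o(f) = -2*(f + 5) = -2*(5 + f) = -10 - 2*f)
J(E, X) = X + 2*E
(J(5, 6)*(-5))*c(-69, o(10)) = ((6 + 2*5)*(-5))*((-10 - 2*10)/(-69)) = ((6 + 10)*(-5))*((-10 - 20)*(-1/69)) = (16*(-5))*(-30*(-1/69)) = -80*10/23 = -800/23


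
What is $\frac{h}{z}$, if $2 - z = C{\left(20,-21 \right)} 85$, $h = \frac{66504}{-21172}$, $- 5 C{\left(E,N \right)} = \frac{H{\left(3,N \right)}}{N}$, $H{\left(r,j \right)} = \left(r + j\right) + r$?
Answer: $- \frac{38794}{174669} \approx -0.2221$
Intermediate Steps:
$H{\left(r,j \right)} = j + 2 r$ ($H{\left(r,j \right)} = \left(j + r\right) + r = j + 2 r$)
$C{\left(E,N \right)} = - \frac{6 + N}{5 N}$ ($C{\left(E,N \right)} = - \frac{\left(N + 2 \cdot 3\right) \frac{1}{N}}{5} = - \frac{\left(N + 6\right) \frac{1}{N}}{5} = - \frac{\left(6 + N\right) \frac{1}{N}}{5} = - \frac{\frac{1}{N} \left(6 + N\right)}{5} = - \frac{6 + N}{5 N}$)
$h = - \frac{16626}{5293}$ ($h = 66504 \left(- \frac{1}{21172}\right) = - \frac{16626}{5293} \approx -3.1411$)
$z = \frac{99}{7}$ ($z = 2 - \frac{-6 - -21}{5 \left(-21\right)} 85 = 2 - \frac{1}{5} \left(- \frac{1}{21}\right) \left(-6 + 21\right) 85 = 2 - \frac{1}{5} \left(- \frac{1}{21}\right) 15 \cdot 85 = 2 - \left(- \frac{1}{7}\right) 85 = 2 - - \frac{85}{7} = 2 + \frac{85}{7} = \frac{99}{7} \approx 14.143$)
$\frac{h}{z} = - \frac{16626}{5293 \cdot \frac{99}{7}} = \left(- \frac{16626}{5293}\right) \frac{7}{99} = - \frac{38794}{174669}$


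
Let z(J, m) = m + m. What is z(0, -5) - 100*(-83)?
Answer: 8290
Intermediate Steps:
z(J, m) = 2*m
z(0, -5) - 100*(-83) = 2*(-5) - 100*(-83) = -10 + 8300 = 8290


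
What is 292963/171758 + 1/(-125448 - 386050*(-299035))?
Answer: 11202597833349462/6567845764321985 ≈ 1.7057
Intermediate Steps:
292963/171758 + 1/(-125448 - 386050*(-299035)) = 292963*(1/171758) - 1/299035/(-511498) = 292963/171758 - 1/511498*(-1/299035) = 292963/171758 + 1/152955804430 = 11202597833349462/6567845764321985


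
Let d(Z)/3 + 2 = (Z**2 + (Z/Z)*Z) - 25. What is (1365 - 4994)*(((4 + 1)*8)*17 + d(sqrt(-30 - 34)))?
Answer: -1477003 - 87096*I ≈ -1.477e+6 - 87096.0*I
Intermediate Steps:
d(Z) = -81 + 3*Z + 3*Z**2 (d(Z) = -6 + 3*((Z**2 + (Z/Z)*Z) - 25) = -6 + 3*((Z**2 + 1*Z) - 25) = -6 + 3*((Z**2 + Z) - 25) = -6 + 3*((Z + Z**2) - 25) = -6 + 3*(-25 + Z + Z**2) = -6 + (-75 + 3*Z + 3*Z**2) = -81 + 3*Z + 3*Z**2)
(1365 - 4994)*(((4 + 1)*8)*17 + d(sqrt(-30 - 34))) = (1365 - 4994)*(((4 + 1)*8)*17 + (-81 + 3*sqrt(-30 - 34) + 3*(sqrt(-30 - 34))**2)) = -3629*((5*8)*17 + (-81 + 3*sqrt(-64) + 3*(sqrt(-64))**2)) = -3629*(40*17 + (-81 + 3*(8*I) + 3*(8*I)**2)) = -3629*(680 + (-81 + 24*I + 3*(-64))) = -3629*(680 + (-81 + 24*I - 192)) = -3629*(680 + (-273 + 24*I)) = -3629*(407 + 24*I) = -1477003 - 87096*I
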